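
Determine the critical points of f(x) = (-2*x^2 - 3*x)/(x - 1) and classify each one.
f'(x) = (-2*x^2 + 4*x + 3)/(x^2 - 2*x + 1)

Solve f'(x) = 0:
  f'(x) = -(2*x^2 - 4*x - 3)/(x - 1)^2; the denominator is positive wherever f is defined, so f'(x) = 0 ⇔ -2*x^2 + 4*x + 3 = 0.
  2*x^2 - 4*x - 3 = 0 has no rational roots; quadratic formula: x = (4 ± √40)/4.
  ⇒ x = 1 - sqrt(10)/2 ≈ -0.5811, 1 + sqrt(10)/2 ≈ 2.5811

f''(x) = -10/(x^3 - 3*x^2 + 3*x - 1)
Second-derivative test at each critical point:
  f''(-0.5811) = 2.5298 > 0 → local minimum
  f''(2.5811) = -2.5298 < 0 → local maximum

Critical points: x = 1 - sqrt(10)/2 ≈ -0.5811 (local minimum); x = 1 + sqrt(10)/2 ≈ 2.5811 (local maximum)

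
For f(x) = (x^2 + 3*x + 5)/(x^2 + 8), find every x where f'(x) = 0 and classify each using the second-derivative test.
f'(x) = 3*(-x^2 + 2*x + 8)/(x^4 + 16*x^2 + 64)

Solve f'(x) = 0:
  f'(x) = -3*(x - 4)*(x + 2)/(x^2 + 8)^2; the denominator is positive wherever f is defined, so f'(x) = 0 ⇔ -3*x^2 + 6*x + 24 = 0.
  Factor: -3*x^2 + 6*x + 24 = -3*(x - 4)*(x + 2) = 0.
  ⇒ x = -2, 4

f''(x) = 6*(x^3 - 3*x^2 - 24*x + 8)/(x^6 + 24*x^4 + 192*x^2 + 512)
Second-derivative test at each critical point:
  f''(-2) = 1/8 > 0 → local minimum
  f''(4) = -1/32 < 0 → local maximum

Critical points: x = -2 (local minimum); x = 4 (local maximum)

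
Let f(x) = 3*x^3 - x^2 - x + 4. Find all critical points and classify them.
f'(x) = 9*x^2 - 2*x - 1

Solve f'(x) = 0:
  9*x^2 - 2*x - 1 = 0 has no rational roots; quadratic formula: x = (2 ± √40)/18.
  ⇒ x = 1/9 - sqrt(10)/9 ≈ -0.2403, 1/9 + sqrt(10)/9 ≈ 0.4625

f''(x) = 18*x - 2
Second-derivative test at each critical point:
  f''(-0.2403) = -6.3246 < 0 → local maximum
  f''(0.4625) = 6.3246 > 0 → local minimum

Critical points: x = 1/9 - sqrt(10)/9 ≈ -0.2403 (local maximum); x = 1/9 + sqrt(10)/9 ≈ 0.4625 (local minimum)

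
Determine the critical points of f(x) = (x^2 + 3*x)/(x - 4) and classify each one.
f'(x) = (x^2 - 8*x - 12)/(x^2 - 8*x + 16)

Solve f'(x) = 0:
  f'(x) = (x^2 - 8*x - 12)/(x - 4)^2; the denominator is positive wherever f is defined, so f'(x) = 0 ⇔ x^2 - 8*x - 12 = 0.
  x^2 - 8*x - 12 = 0 has no rational roots; quadratic formula: x = (8 ± √112)/2.
  ⇒ x = 4 - 2*sqrt(7) ≈ -1.2915, 4 + 2*sqrt(7) ≈ 9.2915

f''(x) = 56/(x^3 - 12*x^2 + 48*x - 64)
Second-derivative test at each critical point:
  f''(-1.2915) = -0.3780 < 0 → local maximum
  f''(9.2915) = 0.3780 > 0 → local minimum

Critical points: x = 4 - 2*sqrt(7) ≈ -1.2915 (local maximum); x = 4 + 2*sqrt(7) ≈ 9.2915 (local minimum)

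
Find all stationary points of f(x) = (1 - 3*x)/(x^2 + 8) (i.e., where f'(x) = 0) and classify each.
f'(x) = (3*x^2 - 2*x - 24)/(x^4 + 16*x^2 + 64)

Solve f'(x) = 0:
  f'(x) = (3*x^2 - 2*x - 24)/(x^2 + 8)^2; the denominator is positive wherever f is defined, so f'(x) = 0 ⇔ 3*x^2 - 2*x - 24 = 0.
  3*x^2 - 2*x - 24 = 0 has no rational roots; quadratic formula: x = (2 ± √292)/6.
  ⇒ x = 1/3 - sqrt(73)/3 ≈ -2.5147, 1/3 + sqrt(73)/3 ≈ 3.1813

f''(x) = 2*(4*x^2*(1 - 3*x) + (9*x - 1)*(x^2 + 8))/(x^2 + 8)^3
Second-derivative test at each critical point:
  f''(-2.5147) = -0.0833 < 0 → local maximum
  f''(3.1813) = 0.0520 > 0 → local minimum

Critical points: x = 1/3 - sqrt(73)/3 ≈ -2.5147 (local maximum); x = 1/3 + sqrt(73)/3 ≈ 3.1813 (local minimum)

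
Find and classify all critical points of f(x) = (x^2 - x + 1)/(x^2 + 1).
f'(x) = (x^2 - 1)/(x^4 + 2*x^2 + 1)

Solve f'(x) = 0:
  f'(x) = (x - 1)*(x + 1)/(x^2 + 1)^2; the denominator is positive wherever f is defined, so f'(x) = 0 ⇔ x^2 - 1 = 0.
  Factor: x^2 - 1 = (x - 1)*(x + 1) = 0.
  ⇒ x = -1, 1

f''(x) = 2*x*(3 - x^2)/(x^6 + 3*x^4 + 3*x^2 + 1)
Second-derivative test at each critical point:
  f''(-1) = -1/2 < 0 → local maximum
  f''(1) = 1/2 > 0 → local minimum

Critical points: x = -1 (local maximum); x = 1 (local minimum)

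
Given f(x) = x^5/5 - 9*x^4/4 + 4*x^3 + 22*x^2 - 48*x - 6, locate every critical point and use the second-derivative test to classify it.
f'(x) = x^4 - 9*x^3 + 12*x^2 + 44*x - 48

Solve f'(x) = 0:
  Factor: x^4 - 9*x^3 + 12*x^2 + 44*x - 48 = (x - 6)*(x - 4)*(x - 1)*(x + 2) = 0.
  ⇒ x = -2, 1, 4, 6

f''(x) = 4*x^3 - 27*x^2 + 24*x + 44
Second-derivative test at each critical point:
  f''(-2) = -144 < 0 → local maximum
  f''(1) = 45 > 0 → local minimum
  f''(4) = -36 < 0 → local maximum
  f''(6) = 80 > 0 → local minimum

Critical points: x = -2 (local maximum); x = 1 (local minimum); x = 4 (local maximum); x = 6 (local minimum)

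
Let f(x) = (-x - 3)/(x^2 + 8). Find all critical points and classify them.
f'(x) = (-x^2 + 2*x*(x + 3) - 8)/(x^2 + 8)^2

Solve f'(x) = 0:
  f'(x) = (x^2 + 6*x - 8)/(x^2 + 8)^2; the denominator is positive wherever f is defined, so f'(x) = 0 ⇔ x^2 + 6*x - 8 = 0.
  x^2 + 6*x - 8 = 0 has no rational roots; quadratic formula: x = (-6 ± √68)/2.
  ⇒ x = -sqrt(17) - 3 ≈ -7.1231, -3 + sqrt(17) ≈ 1.1231

f''(x) = 2*(-4*x^2*(x + 3) + 3*(x + 1)*(x^2 + 8))/(x^2 + 8)^3
Second-derivative test at each critical point:
  f''(-7.1231) = -0.0024 < 0 → local maximum
  f''(1.1231) = 0.0961 > 0 → local minimum

Critical points: x = -sqrt(17) - 3 ≈ -7.1231 (local maximum); x = -3 + sqrt(17) ≈ 1.1231 (local minimum)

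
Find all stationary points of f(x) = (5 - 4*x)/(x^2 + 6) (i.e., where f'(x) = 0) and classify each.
f'(x) = 2*(2*x^2 - 5*x - 12)/(x^4 + 12*x^2 + 36)

Solve f'(x) = 0:
  f'(x) = 2*(x - 4)*(2*x + 3)/(x^2 + 6)^2; the denominator is positive wherever f is defined, so f'(x) = 0 ⇔ 4*x^2 - 10*x - 24 = 0.
  Factor: 4*x^2 - 10*x - 24 = 2*(x - 4)*(2*x + 3) = 0.
  ⇒ x = -3/2, 4

f''(x) = 2*(4*x^2*(5 - 4*x) + (12*x - 5)*(x^2 + 6))/(x^2 + 6)^3
Second-derivative test at each critical point:
  f''(-3/2) = -32/99 < 0 → local maximum
  f''(4) = 1/22 > 0 → local minimum

Critical points: x = -3/2 (local maximum); x = 4 (local minimum)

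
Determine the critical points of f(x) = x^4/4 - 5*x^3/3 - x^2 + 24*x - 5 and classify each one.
f'(x) = x^3 - 5*x^2 - 2*x + 24

Solve f'(x) = 0:
  Factor: x^3 - 5*x^2 - 2*x + 24 = (x - 4)*(x - 3)*(x + 2) = 0.
  ⇒ x = -2, 3, 4

f''(x) = 3*x^2 - 10*x - 2
Second-derivative test at each critical point:
  f''(-2) = 30 > 0 → local minimum
  f''(3) = -5 < 0 → local maximum
  f''(4) = 6 > 0 → local minimum

Critical points: x = -2 (local minimum); x = 3 (local maximum); x = 4 (local minimum)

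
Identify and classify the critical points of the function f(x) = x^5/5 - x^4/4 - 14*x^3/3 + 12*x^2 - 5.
f'(x) = x*(x^3 - x^2 - 14*x + 24)

Solve f'(x) = 0:
  Factor: x^4 - x^3 - 14*x^2 + 24*x = x*(x - 3)*(x - 2)*(x + 4) = 0.
  ⇒ x = -4, 0, 2, 3

f''(x) = 4*x^3 - 3*x^2 - 28*x + 24
Second-derivative test at each critical point:
  f''(-4) = -168 < 0 → local maximum
  f''(0) = 24 > 0 → local minimum
  f''(2) = -12 < 0 → local maximum
  f''(3) = 21 > 0 → local minimum

Critical points: x = -4 (local maximum); x = 0 (local minimum); x = 2 (local maximum); x = 3 (local minimum)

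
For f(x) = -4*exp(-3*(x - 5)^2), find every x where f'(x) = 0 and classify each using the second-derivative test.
f'(x) = 24*(x - 5)*exp(-3*(x - 5)^2)

Solve f'(x) = 0:
  f'(x) = (24*x - 120)·exp(-3*(x - 5)^2) and exp(-3*(x - 5)^2) > 0 for every x, so f'(x) = 0 ⇔ 24*x - 120 = 0.
  Factor: 24*x - 120 = 24*(x - 5) = 0.
  ⇒ x = 5

f''(x) = 24*(1 - 6*(x - 5)^2)*exp(-3*(x - 5)^2)
Second-derivative test at each critical point:
  f''(5) = 24 > 0 → local minimum

Critical points: x = 5 (local minimum)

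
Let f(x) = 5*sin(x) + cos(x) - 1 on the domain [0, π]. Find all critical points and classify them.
f'(x) = -sin(x) + 5*cos(x)

Solve f'(x) = 0 on [0, π]:
  f'(x) = 0 ⇔ 5*cos(x) = sin(x) ⇔ tan(x) = 5, i.e. x = arctan(5) + nπ; keep the solutions lying in [0, π].
  ⇒ x = atan(5) ≈ 1.3734

f''(x) = -5*sin(x) - cos(x)
Second-derivative test at each critical point:
  f''(1.3734) = -5.0990 < 0 → local maximum

Critical points: x = atan(5) ≈ 1.3734 (local maximum)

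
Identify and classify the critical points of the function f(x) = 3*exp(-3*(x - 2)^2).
f'(x) = 18*(2 - x)*exp(-3*(x - 2)^2)

Solve f'(x) = 0:
  f'(x) = (36 - 18*x)·exp(-3*(x - 2)^2) and exp(-3*(x - 2)^2) > 0 for every x, so f'(x) = 0 ⇔ 36 - 18*x = 0.
  Factor: 36 - 18*x = -18*(x - 2) = 0.
  ⇒ x = 2

f''(x) = 18*(6*(x - 2)^2 - 1)*exp(-3*(x - 2)^2)
Second-derivative test at each critical point:
  f''(2) = -18 < 0 → local maximum

Critical points: x = 2 (local maximum)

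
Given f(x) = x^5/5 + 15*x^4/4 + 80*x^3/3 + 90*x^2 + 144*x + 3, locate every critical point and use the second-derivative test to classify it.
f'(x) = x^4 + 15*x^3 + 80*x^2 + 180*x + 144

Solve f'(x) = 0:
  Factor: x^4 + 15*x^3 + 80*x^2 + 180*x + 144 = (x + 2)*(x + 3)*(x + 4)*(x + 6) = 0.
  ⇒ x = -6, -4, -3, -2

f''(x) = 4*x^3 + 45*x^2 + 160*x + 180
Second-derivative test at each critical point:
  f''(-6) = -24 < 0 → local maximum
  f''(-4) = 4 > 0 → local minimum
  f''(-3) = -3 < 0 → local maximum
  f''(-2) = 8 > 0 → local minimum

Critical points: x = -6 (local maximum); x = -4 (local minimum); x = -3 (local maximum); x = -2 (local minimum)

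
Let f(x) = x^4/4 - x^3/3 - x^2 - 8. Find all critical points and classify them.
f'(x) = x*(x^2 - x - 2)

Solve f'(x) = 0:
  Factor: x^3 - x^2 - 2*x = x*(x - 2)*(x + 1) = 0.
  ⇒ x = -1, 0, 2

f''(x) = 3*x^2 - 2*x - 2
Second-derivative test at each critical point:
  f''(-1) = 3 > 0 → local minimum
  f''(0) = -2 < 0 → local maximum
  f''(2) = 6 > 0 → local minimum

Critical points: x = -1 (local minimum); x = 0 (local maximum); x = 2 (local minimum)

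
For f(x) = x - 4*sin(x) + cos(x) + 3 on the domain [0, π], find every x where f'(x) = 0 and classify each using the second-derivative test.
f'(x) = -sin(x) - 4*cos(x) + 1

Solve f'(x) = 0 on [0, π]:
  f'(x) = 0 ⇔ -sin(x) - 4*cos(x) = -1. Write the left side as R·cos(x + φ) with R = √((-4)² + 1²) = sqrt(17), cos φ = -4*sqrt(17)/17, sin φ = sqrt(17)/17; then cos(x + φ) = -sqrt(17)/17. Solve for x and keep the solutions lying in [0, π].
  ⇒ x = pi/2 ≈ 1.5708

f''(x) = 4*sin(x) - cos(x)
Second-derivative test at each critical point:
  f''(1.5708) = 4 > 0 → local minimum

Critical points: x = pi/2 ≈ 1.5708 (local minimum)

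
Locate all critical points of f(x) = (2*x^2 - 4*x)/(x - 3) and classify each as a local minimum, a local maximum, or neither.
f'(x) = 2*(x^2 - 6*x + 6)/(x^2 - 6*x + 9)

Solve f'(x) = 0:
  f'(x) = 2*(x^2 - 6*x + 6)/(x - 3)^2; the denominator is positive wherever f is defined, so f'(x) = 0 ⇔ 2*x^2 - 12*x + 12 = 0.
  Factor: 2*x^2 - 12*x + 12 = 2*(x^2 - 6*x + 6); x^2 - 6*x + 6 = 0 has no rational roots; quadratic formula: x = (6 ± √12)/2.
  ⇒ x = 3 - sqrt(3) ≈ 1.2679, sqrt(3) + 3 ≈ 4.7321

f''(x) = 12/(x^3 - 9*x^2 + 27*x - 27)
Second-derivative test at each critical point:
  f''(1.2679) = -2.3094 < 0 → local maximum
  f''(4.7321) = 2.3094 > 0 → local minimum

Critical points: x = 3 - sqrt(3) ≈ 1.2679 (local maximum); x = sqrt(3) + 3 ≈ 4.7321 (local minimum)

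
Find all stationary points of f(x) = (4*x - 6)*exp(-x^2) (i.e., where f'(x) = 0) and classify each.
f'(x) = 4*(-x*(2*x - 3) + 1)*exp(-x^2)

Solve f'(x) = 0:
  f'(x) = (-8*x^2 + 12*x + 4)·exp(-x^2) and exp(-x^2) > 0 for every x, so f'(x) = 0 ⇔ -8*x^2 + 12*x + 4 = 0.
  Factor: -8*x^2 + 12*x + 4 = -4*(2*x^2 - 3*x - 1); 2*x^2 - 3*x - 1 = 0 has no rational roots; quadratic formula: x = (3 ± √17)/4.
  ⇒ x = 3/4 - sqrt(17)/4 ≈ -0.2808, 3/4 + sqrt(17)/4 ≈ 1.7808

f''(x) = 4*(2*x^2*(2*x - 3) - 6*x + 3)*exp(-x^2)
Second-derivative test at each critical point:
  f''(-0.2808) = 15.2422 > 0 → local minimum
  f''(1.7808) = -0.6919 < 0 → local maximum

Critical points: x = 3/4 - sqrt(17)/4 ≈ -0.2808 (local minimum); x = 3/4 + sqrt(17)/4 ≈ 1.7808 (local maximum)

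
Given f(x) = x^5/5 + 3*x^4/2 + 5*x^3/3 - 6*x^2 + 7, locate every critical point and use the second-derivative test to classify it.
f'(x) = x*(x^3 + 6*x^2 + 5*x - 12)

Solve f'(x) = 0:
  Factor: x^4 + 6*x^3 + 5*x^2 - 12*x = x*(x - 1)*(x + 3)*(x + 4) = 0.
  ⇒ x = -4, -3, 0, 1

f''(x) = 4*x^3 + 18*x^2 + 10*x - 12
Second-derivative test at each critical point:
  f''(-4) = -20 < 0 → local maximum
  f''(-3) = 12 > 0 → local minimum
  f''(0) = -12 < 0 → local maximum
  f''(1) = 20 > 0 → local minimum

Critical points: x = -4 (local maximum); x = -3 (local minimum); x = 0 (local maximum); x = 1 (local minimum)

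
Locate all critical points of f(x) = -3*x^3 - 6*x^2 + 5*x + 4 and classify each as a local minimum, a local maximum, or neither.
f'(x) = -9*x^2 - 12*x + 5

Solve f'(x) = 0:
  Factor: -9*x^2 - 12*x + 5 = -(3*x - 1)*(3*x + 5) = 0.
  ⇒ x = -5/3, 1/3

f''(x) = -18*x - 12
Second-derivative test at each critical point:
  f''(-5/3) = 18 > 0 → local minimum
  f''(1/3) = -18 < 0 → local maximum

Critical points: x = -5/3 (local minimum); x = 1/3 (local maximum)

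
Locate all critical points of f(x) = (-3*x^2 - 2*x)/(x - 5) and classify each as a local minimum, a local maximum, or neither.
f'(x) = (-3*x^2 + 30*x + 10)/(x^2 - 10*x + 25)

Solve f'(x) = 0:
  f'(x) = -(3*x^2 - 30*x - 10)/(x - 5)^2; the denominator is positive wherever f is defined, so f'(x) = 0 ⇔ -3*x^2 + 30*x + 10 = 0.
  3*x^2 - 30*x - 10 = 0 has no rational roots; quadratic formula: x = (30 ± √1020)/6.
  ⇒ x = 5 - sqrt(255)/3 ≈ -0.3229, 5 + sqrt(255)/3 ≈ 10.3229

f''(x) = -170/(x^3 - 15*x^2 + 75*x - 125)
Second-derivative test at each critical point:
  f''(-0.3229) = 1.1272 > 0 → local minimum
  f''(10.3229) = -1.1272 < 0 → local maximum

Critical points: x = 5 - sqrt(255)/3 ≈ -0.3229 (local minimum); x = 5 + sqrt(255)/3 ≈ 10.3229 (local maximum)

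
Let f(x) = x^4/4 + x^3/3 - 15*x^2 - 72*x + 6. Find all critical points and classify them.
f'(x) = x^3 + x^2 - 30*x - 72

Solve f'(x) = 0:
  Factor: x^3 + x^2 - 30*x - 72 = (x - 6)*(x + 3)*(x + 4) = 0.
  ⇒ x = -4, -3, 6

f''(x) = 3*x^2 + 2*x - 30
Second-derivative test at each critical point:
  f''(-4) = 10 > 0 → local minimum
  f''(-3) = -9 < 0 → local maximum
  f''(6) = 90 > 0 → local minimum

Critical points: x = -4 (local minimum); x = -3 (local maximum); x = 6 (local minimum)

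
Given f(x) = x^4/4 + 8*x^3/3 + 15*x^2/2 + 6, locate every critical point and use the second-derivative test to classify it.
f'(x) = x*(x^2 + 8*x + 15)

Solve f'(x) = 0:
  Factor: x^3 + 8*x^2 + 15*x = x*(x + 3)*(x + 5) = 0.
  ⇒ x = -5, -3, 0

f''(x) = 3*x^2 + 16*x + 15
Second-derivative test at each critical point:
  f''(-5) = 10 > 0 → local minimum
  f''(-3) = -6 < 0 → local maximum
  f''(0) = 15 > 0 → local minimum

Critical points: x = -5 (local minimum); x = -3 (local maximum); x = 0 (local minimum)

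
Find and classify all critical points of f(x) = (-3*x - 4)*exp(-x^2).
f'(x) = (2*x*(3*x + 4) - 3)*exp(-x^2)

Solve f'(x) = 0:
  f'(x) = (6*x^2 + 8*x - 3)·exp(-x^2) and exp(-x^2) > 0 for every x, so f'(x) = 0 ⇔ 6*x^2 + 8*x - 3 = 0.
  6*x^2 + 8*x - 3 = 0 has no rational roots; quadratic formula: x = (-8 ± √136)/12.
  ⇒ x = -sqrt(34)/6 - 2/3 ≈ -1.6385, -2/3 + sqrt(34)/6 ≈ 0.3052

f''(x) = 2*(-6*x^3 - 8*x^2 + 9*x + 4)*exp(-x^2)
Second-derivative test at each critical point:
  f''(-1.6385) = -0.7959 < 0 → local maximum
  f''(0.3052) = 10.6250 > 0 → local minimum

Critical points: x = -sqrt(34)/6 - 2/3 ≈ -1.6385 (local maximum); x = -2/3 + sqrt(34)/6 ≈ 0.3052 (local minimum)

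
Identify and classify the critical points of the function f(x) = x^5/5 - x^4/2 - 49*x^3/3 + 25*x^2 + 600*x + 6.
f'(x) = x^4 - 2*x^3 - 49*x^2 + 50*x + 600

Solve f'(x) = 0:
  Factor: x^4 - 2*x^3 - 49*x^2 + 50*x + 600 = (x - 6)*(x - 5)*(x + 4)*(x + 5) = 0.
  ⇒ x = -5, -4, 5, 6

f''(x) = 4*x^3 - 6*x^2 - 98*x + 50
Second-derivative test at each critical point:
  f''(-5) = -110 < 0 → local maximum
  f''(-4) = 90 > 0 → local minimum
  f''(5) = -90 < 0 → local maximum
  f''(6) = 110 > 0 → local minimum

Critical points: x = -5 (local maximum); x = -4 (local minimum); x = 5 (local maximum); x = 6 (local minimum)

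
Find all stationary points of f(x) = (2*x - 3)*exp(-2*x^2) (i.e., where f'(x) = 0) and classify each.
f'(x) = 2*(-2*x*(2*x - 3) + 1)*exp(-2*x^2)

Solve f'(x) = 0:
  f'(x) = (-8*x^2 + 12*x + 2)·exp(-2*x^2) and exp(-2*x^2) > 0 for every x, so f'(x) = 0 ⇔ -8*x^2 + 12*x + 2 = 0.
  Factor: -8*x^2 + 12*x + 2 = -2*(4*x^2 - 6*x - 1); 4*x^2 - 6*x - 1 = 0 has no rational roots; quadratic formula: x = (6 ± √52)/8.
  ⇒ x = 3/4 - sqrt(13)/4 ≈ -0.1514, 3/4 + sqrt(13)/4 ≈ 1.6514

f''(x) = 4*(4*x^2*(2*x - 3) - 6*x + 3)*exp(-2*x^2)
Second-derivative test at each critical point:
  f''(-0.1514) = 13.7761 > 0 → local minimum
  f''(1.6514) = -0.0617 < 0 → local maximum

Critical points: x = 3/4 - sqrt(13)/4 ≈ -0.1514 (local minimum); x = 3/4 + sqrt(13)/4 ≈ 1.6514 (local maximum)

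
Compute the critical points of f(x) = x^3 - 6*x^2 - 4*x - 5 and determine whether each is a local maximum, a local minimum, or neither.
f'(x) = 3*x^2 - 12*x - 4

Solve f'(x) = 0:
  3*x^2 - 12*x - 4 = 0 has no rational roots; quadratic formula: x = (12 ± √192)/6.
  ⇒ x = 2 - 4*sqrt(3)/3 ≈ -0.3094, 2 + 4*sqrt(3)/3 ≈ 4.3094

f''(x) = 6*x - 12
Second-derivative test at each critical point:
  f''(-0.3094) = -13.8564 < 0 → local maximum
  f''(4.3094) = 13.8564 > 0 → local minimum

Critical points: x = 2 - 4*sqrt(3)/3 ≈ -0.3094 (local maximum); x = 2 + 4*sqrt(3)/3 ≈ 4.3094 (local minimum)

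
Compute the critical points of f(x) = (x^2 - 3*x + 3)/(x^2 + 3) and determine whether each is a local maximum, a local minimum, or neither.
f'(x) = 3*(x^2 - 3)/(x^4 + 6*x^2 + 9)

Solve f'(x) = 0:
  f'(x) = 3*(x^2 - 3)/(x^2 + 3)^2; the denominator is positive wherever f is defined, so f'(x) = 0 ⇔ 3*x^2 - 9 = 0.
  Factor: 3*x^2 - 9 = 3*(x^2 - 3); x^2 - 3 = 0 has no rational roots; quadratic formula: x = (0 ± √12)/2.
  ⇒ x = -sqrt(3) ≈ -1.7321, sqrt(3) ≈ 1.7321

f''(x) = 6*x*(9 - x^2)/(x^6 + 9*x^4 + 27*x^2 + 27)
Second-derivative test at each critical point:
  f''(-1.7321) = -0.2887 < 0 → local maximum
  f''(1.7321) = 0.2887 > 0 → local minimum

Critical points: x = -sqrt(3) ≈ -1.7321 (local maximum); x = sqrt(3) ≈ 1.7321 (local minimum)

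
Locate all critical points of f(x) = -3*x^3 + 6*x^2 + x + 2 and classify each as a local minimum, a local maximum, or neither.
f'(x) = -9*x^2 + 12*x + 1

Solve f'(x) = 0:
  9*x^2 - 12*x - 1 = 0 has no rational roots; quadratic formula: x = (12 ± √180)/18.
  ⇒ x = 2/3 - sqrt(5)/3 ≈ -0.0787, 2/3 + sqrt(5)/3 ≈ 1.4120

f''(x) = 12 - 18*x
Second-derivative test at each critical point:
  f''(-0.0787) = 13.4164 > 0 → local minimum
  f''(1.4120) = -13.4164 < 0 → local maximum

Critical points: x = 2/3 - sqrt(5)/3 ≈ -0.0787 (local minimum); x = 2/3 + sqrt(5)/3 ≈ 1.4120 (local maximum)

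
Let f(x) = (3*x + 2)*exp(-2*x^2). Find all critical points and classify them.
f'(x) = (-4*x*(3*x + 2) + 3)*exp(-2*x^2)

Solve f'(x) = 0:
  f'(x) = (-12*x^2 - 8*x + 3)·exp(-2*x^2) and exp(-2*x^2) > 0 for every x, so f'(x) = 0 ⇔ -12*x^2 - 8*x + 3 = 0.
  12*x^2 + 8*x - 3 = 0 has no rational roots; quadratic formula: x = (-8 ± √208)/24.
  ⇒ x = -sqrt(13)/6 - 1/3 ≈ -0.9343, -1/3 + sqrt(13)/6 ≈ 0.2676

f''(x) = 4*(4*x^2*(3*x + 2) - 9*x - 2)*exp(-2*x^2)
Second-derivative test at each critical point:
  f''(-0.9343) = 2.5171 > 0 → local minimum
  f''(0.2676) = -12.4979 < 0 → local maximum

Critical points: x = -sqrt(13)/6 - 1/3 ≈ -0.9343 (local minimum); x = -1/3 + sqrt(13)/6 ≈ 0.2676 (local maximum)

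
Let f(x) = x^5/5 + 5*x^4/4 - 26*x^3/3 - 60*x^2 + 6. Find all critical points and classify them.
f'(x) = x*(x^3 + 5*x^2 - 26*x - 120)

Solve f'(x) = 0:
  Factor: x^4 + 5*x^3 - 26*x^2 - 120*x = x*(x - 5)*(x + 4)*(x + 6) = 0.
  ⇒ x = -6, -4, 0, 5

f''(x) = 4*x^3 + 15*x^2 - 52*x - 120
Second-derivative test at each critical point:
  f''(-6) = -132 < 0 → local maximum
  f''(-4) = 72 > 0 → local minimum
  f''(0) = -120 < 0 → local maximum
  f''(5) = 495 > 0 → local minimum

Critical points: x = -6 (local maximum); x = -4 (local minimum); x = 0 (local maximum); x = 5 (local minimum)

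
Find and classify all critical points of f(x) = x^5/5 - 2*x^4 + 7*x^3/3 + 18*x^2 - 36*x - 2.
f'(x) = x^4 - 8*x^3 + 7*x^2 + 36*x - 36

Solve f'(x) = 0:
  Factor: x^4 - 8*x^3 + 7*x^2 + 36*x - 36 = (x - 6)*(x - 3)*(x - 1)*(x + 2) = 0.
  ⇒ x = -2, 1, 3, 6

f''(x) = 4*x^3 - 24*x^2 + 14*x + 36
Second-derivative test at each critical point:
  f''(-2) = -120 < 0 → local maximum
  f''(1) = 30 > 0 → local minimum
  f''(3) = -30 < 0 → local maximum
  f''(6) = 120 > 0 → local minimum

Critical points: x = -2 (local maximum); x = 1 (local minimum); x = 3 (local maximum); x = 6 (local minimum)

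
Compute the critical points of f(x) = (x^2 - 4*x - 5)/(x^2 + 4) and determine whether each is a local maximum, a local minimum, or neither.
f'(x) = 2*(2*x^2 + 9*x - 8)/(x^4 + 8*x^2 + 16)

Solve f'(x) = 0:
  f'(x) = 2*(2*x^2 + 9*x - 8)/(x^2 + 4)^2; the denominator is positive wherever f is defined, so f'(x) = 0 ⇔ 4*x^2 + 18*x - 16 = 0.
  Factor: 4*x^2 + 18*x - 16 = 2*(2*x^2 + 9*x - 8); 2*x^2 + 9*x - 8 = 0 has no rational roots; quadratic formula: x = (-9 ± √145)/4.
  ⇒ x = -sqrt(145)/4 - 9/4 ≈ -5.2604, -9/4 + sqrt(145)/4 ≈ 0.7604

f''(x) = 2*(-4*x^3 - 27*x^2 + 48*x + 36)/(x^6 + 12*x^4 + 48*x^2 + 64)
Second-derivative test at each critical point:
  f''(-5.2604) = -0.0240 < 0 → local maximum
  f''(0.7604) = 1.1490 > 0 → local minimum

Critical points: x = -sqrt(145)/4 - 9/4 ≈ -5.2604 (local maximum); x = -9/4 + sqrt(145)/4 ≈ 0.7604 (local minimum)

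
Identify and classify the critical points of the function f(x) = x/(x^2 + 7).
f'(x) = (7 - x^2)/(x^4 + 14*x^2 + 49)

Solve f'(x) = 0:
  f'(x) = -(x^2 - 7)/(x^2 + 7)^2; the denominator is positive wherever f is defined, so f'(x) = 0 ⇔ 7 - x^2 = 0.
  x^2 - 7 = 0 has no rational roots; quadratic formula: x = (0 ± √28)/2.
  ⇒ x = -sqrt(7) ≈ -2.6458, sqrt(7) ≈ 2.6458

f''(x) = 2*x*(x^2 - 21)/(x^2 + 7)^3
Second-derivative test at each critical point:
  f''(-2.6458) = 0.0270 > 0 → local minimum
  f''(2.6458) = -0.0270 < 0 → local maximum

Critical points: x = -sqrt(7) ≈ -2.6458 (local minimum); x = sqrt(7) ≈ 2.6458 (local maximum)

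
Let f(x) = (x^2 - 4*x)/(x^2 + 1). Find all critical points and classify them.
f'(x) = 2*(2*x^2 + x - 2)/(x^4 + 2*x^2 + 1)

Solve f'(x) = 0:
  f'(x) = 2*(2*x^2 + x - 2)/(x^2 + 1)^2; the denominator is positive wherever f is defined, so f'(x) = 0 ⇔ 4*x^2 + 2*x - 4 = 0.
  Factor: 4*x^2 + 2*x - 4 = 2*(2*x^2 + x - 2); 2*x^2 + x - 2 = 0 has no rational roots; quadratic formula: x = (-1 ± √17)/4.
  ⇒ x = -sqrt(17)/4 - 1/4 ≈ -1.2808, -1/4 + sqrt(17)/4 ≈ 0.7808

f''(x) = 2*(-4*x^3 - 3*x^2 + 12*x + 1)/(x^6 + 3*x^4 + 3*x^2 + 1)
Second-derivative test at each critical point:
  f''(-1.2808) = -1.1828 < 0 → local maximum
  f''(0.7808) = 3.1828 > 0 → local minimum

Critical points: x = -sqrt(17)/4 - 1/4 ≈ -1.2808 (local maximum); x = -1/4 + sqrt(17)/4 ≈ 0.7808 (local minimum)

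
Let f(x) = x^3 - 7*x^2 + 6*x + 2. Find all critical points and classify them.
f'(x) = 3*x^2 - 14*x + 6

Solve f'(x) = 0:
  3*x^2 - 14*x + 6 = 0 has no rational roots; quadratic formula: x = (14 ± √124)/6.
  ⇒ x = 7/3 - sqrt(31)/3 ≈ 0.4774, sqrt(31)/3 + 7/3 ≈ 4.1893

f''(x) = 6*x - 14
Second-derivative test at each critical point:
  f''(0.4774) = -11.1355 < 0 → local maximum
  f''(4.1893) = 11.1355 > 0 → local minimum

Critical points: x = 7/3 - sqrt(31)/3 ≈ 0.4774 (local maximum); x = sqrt(31)/3 + 7/3 ≈ 4.1893 (local minimum)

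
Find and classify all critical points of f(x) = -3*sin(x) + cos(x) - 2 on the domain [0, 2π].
f'(x) = -sin(x) - 3*cos(x)

Solve f'(x) = 0 on [0, 2π]:
  f'(x) = 0 ⇔ -3*cos(x) = sin(x) ⇔ tan(x) = -3, i.e. x = arctan(-3) + nπ; keep the solutions lying in [0, 2π].
  ⇒ x = pi - atan(3) ≈ 1.8925, -atan(3) + 2*pi ≈ 5.0341

f''(x) = 3*sin(x) - cos(x)
Second-derivative test at each critical point:
  f''(1.8925) = 3.1623 > 0 → local minimum
  f''(5.0341) = -3.1623 < 0 → local maximum

Critical points: x = pi - atan(3) ≈ 1.8925 (local minimum); x = -atan(3) + 2*pi ≈ 5.0341 (local maximum)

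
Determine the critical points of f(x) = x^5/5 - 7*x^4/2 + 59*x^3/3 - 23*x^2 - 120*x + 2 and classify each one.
f'(x) = x^4 - 14*x^3 + 59*x^2 - 46*x - 120

Solve f'(x) = 0:
  Factor: x^4 - 14*x^3 + 59*x^2 - 46*x - 120 = (x - 6)*(x - 5)*(x - 4)*(x + 1) = 0.
  ⇒ x = -1, 4, 5, 6

f''(x) = 4*x^3 - 42*x^2 + 118*x - 46
Second-derivative test at each critical point:
  f''(-1) = -210 < 0 → local maximum
  f''(4) = 10 > 0 → local minimum
  f''(5) = -6 < 0 → local maximum
  f''(6) = 14 > 0 → local minimum

Critical points: x = -1 (local maximum); x = 4 (local minimum); x = 5 (local maximum); x = 6 (local minimum)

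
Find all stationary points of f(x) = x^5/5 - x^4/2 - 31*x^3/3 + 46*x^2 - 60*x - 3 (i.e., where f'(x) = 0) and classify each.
f'(x) = x^4 - 2*x^3 - 31*x^2 + 92*x - 60

Solve f'(x) = 0:
  Factor: x^4 - 2*x^3 - 31*x^2 + 92*x - 60 = (x - 5)*(x - 2)*(x - 1)*(x + 6) = 0.
  ⇒ x = -6, 1, 2, 5

f''(x) = 4*x^3 - 6*x^2 - 62*x + 92
Second-derivative test at each critical point:
  f''(-6) = -616 < 0 → local maximum
  f''(1) = 28 > 0 → local minimum
  f''(2) = -24 < 0 → local maximum
  f''(5) = 132 > 0 → local minimum

Critical points: x = -6 (local maximum); x = 1 (local minimum); x = 2 (local maximum); x = 5 (local minimum)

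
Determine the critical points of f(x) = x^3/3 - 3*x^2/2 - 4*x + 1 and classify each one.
f'(x) = x^2 - 3*x - 4

Solve f'(x) = 0:
  Factor: x^2 - 3*x - 4 = (x - 4)*(x + 1) = 0.
  ⇒ x = -1, 4

f''(x) = 2*x - 3
Second-derivative test at each critical point:
  f''(-1) = -5 < 0 → local maximum
  f''(4) = 5 > 0 → local minimum

Critical points: x = -1 (local maximum); x = 4 (local minimum)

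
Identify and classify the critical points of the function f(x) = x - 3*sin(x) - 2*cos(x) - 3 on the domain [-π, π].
f'(x) = 2*sin(x) - 3*cos(x) + 1

Solve f'(x) = 0 on [-π, π]:
  f'(x) = 0 ⇔ 2*sin(x) - 3*cos(x) = -1. Write the left side as R·cos(x + φ) with R = √((-3)² + (-2)²) = sqrt(13), cos φ = -3*sqrt(13)/13, sin φ = -2*sqrt(13)/13; then cos(x + φ) = -sqrt(13)/13. Solve for x and keep the solutions lying in [-π, π].
  ⇒ x = -pi + atan((-6*sqrt(3) - 2)/(3 - 4*sqrt(3))) ≈ -1.8778, atan((-2 + 6*sqrt(3))/(3 + 4*sqrt(3))) ≈ 0.7018

f''(x) = 3*sin(x) + 2*cos(x)
Second-derivative test at each critical point:
  f''(-1.8778) = -3.4641 < 0 → local maximum
  f''(0.7018) = 3.4641 > 0 → local minimum

Critical points: x = -pi + atan((-6*sqrt(3) - 2)/(3 - 4*sqrt(3))) ≈ -1.8778 (local maximum); x = atan((-2 + 6*sqrt(3))/(3 + 4*sqrt(3))) ≈ 0.7018 (local minimum)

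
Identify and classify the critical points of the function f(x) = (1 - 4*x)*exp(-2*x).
f'(x) = 2*(4*x - 3)*exp(-2*x)

Solve f'(x) = 0:
  f'(x) = (8*x - 6)·exp(-2*x) and exp(-2*x) > 0 for every x, so f'(x) = 0 ⇔ 8*x - 6 = 0.
  Factor: 8*x - 6 = 2*(4*x - 3) = 0.
  ⇒ x = 3/4

f''(x) = 4*(5 - 4*x)*exp(-2*x)
Second-derivative test at each critical point:
  f''(3/4) = 1.7850 > 0 → local minimum

Critical points: x = 3/4 (local minimum)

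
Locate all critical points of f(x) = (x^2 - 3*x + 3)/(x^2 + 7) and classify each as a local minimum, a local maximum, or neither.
f'(x) = (3*x^2 + 8*x - 21)/(x^4 + 14*x^2 + 49)

Solve f'(x) = 0:
  f'(x) = (3*x^2 + 8*x - 21)/(x^2 + 7)^2; the denominator is positive wherever f is defined, so f'(x) = 0 ⇔ 3*x^2 + 8*x - 21 = 0.
  3*x^2 + 8*x - 21 = 0 has no rational roots; quadratic formula: x = (-8 ± √316)/6.
  ⇒ x = -sqrt(79)/3 - 4/3 ≈ -4.2961, -4/3 + sqrt(79)/3 ≈ 1.6294

f''(x) = 2*(-3*x^3 - 12*x^2 + 63*x + 28)/(x^6 + 21*x^4 + 147*x^2 + 343)
Second-derivative test at each critical point:
  f''(-4.2961) = -0.0274 < 0 → local maximum
  f''(1.6294) = 0.1907 > 0 → local minimum

Critical points: x = -sqrt(79)/3 - 4/3 ≈ -4.2961 (local maximum); x = -4/3 + sqrt(79)/3 ≈ 1.6294 (local minimum)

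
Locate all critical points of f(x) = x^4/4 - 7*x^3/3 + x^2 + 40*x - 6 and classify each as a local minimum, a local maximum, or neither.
f'(x) = x^3 - 7*x^2 + 2*x + 40

Solve f'(x) = 0:
  Factor: x^3 - 7*x^2 + 2*x + 40 = (x - 5)*(x - 4)*(x + 2) = 0.
  ⇒ x = -2, 4, 5

f''(x) = 3*x^2 - 14*x + 2
Second-derivative test at each critical point:
  f''(-2) = 42 > 0 → local minimum
  f''(4) = -6 < 0 → local maximum
  f''(5) = 7 > 0 → local minimum

Critical points: x = -2 (local minimum); x = 4 (local maximum); x = 5 (local minimum)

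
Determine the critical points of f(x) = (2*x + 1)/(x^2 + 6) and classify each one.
f'(x) = 2*(-x^2 - x + 6)/(x^4 + 12*x^2 + 36)

Solve f'(x) = 0:
  f'(x) = -2*(x - 2)*(x + 3)/(x^2 + 6)^2; the denominator is positive wherever f is defined, so f'(x) = 0 ⇔ -2*x^2 - 2*x + 12 = 0.
  Factor: -2*x^2 - 2*x + 12 = -2*(x - 2)*(x + 3) = 0.
  ⇒ x = -3, 2

f''(x) = 2*(4*x^2*(2*x + 1) - (6*x + 1)*(x^2 + 6))/(x^2 + 6)^3
Second-derivative test at each critical point:
  f''(-3) = 2/45 > 0 → local minimum
  f''(2) = -1/10 < 0 → local maximum

Critical points: x = -3 (local minimum); x = 2 (local maximum)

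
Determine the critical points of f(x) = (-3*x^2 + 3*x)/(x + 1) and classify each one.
f'(x) = 3*(-x^2 - 2*x + 1)/(x^2 + 2*x + 1)

Solve f'(x) = 0:
  f'(x) = -3*(x^2 + 2*x - 1)/(x + 1)^2; the denominator is positive wherever f is defined, so f'(x) = 0 ⇔ -3*x^2 - 6*x + 3 = 0.
  Factor: -3*x^2 - 6*x + 3 = -3*(x^2 + 2*x - 1); x^2 + 2*x - 1 = 0 has no rational roots; quadratic formula: x = (-2 ± √8)/2.
  ⇒ x = -sqrt(2) - 1 ≈ -2.4142, -1 + sqrt(2) ≈ 0.4142

f''(x) = -12/(x^3 + 3*x^2 + 3*x + 1)
Second-derivative test at each critical point:
  f''(-2.4142) = 4.2426 > 0 → local minimum
  f''(0.4142) = -4.2426 < 0 → local maximum

Critical points: x = -sqrt(2) - 1 ≈ -2.4142 (local minimum); x = -1 + sqrt(2) ≈ 0.4142 (local maximum)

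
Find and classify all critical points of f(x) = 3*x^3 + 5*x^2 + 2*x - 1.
f'(x) = 9*x^2 + 10*x + 2

Solve f'(x) = 0:
  9*x^2 + 10*x + 2 = 0 has no rational roots; quadratic formula: x = (-10 ± √28)/18.
  ⇒ x = -5/9 - sqrt(7)/9 ≈ -0.8495, -5/9 + sqrt(7)/9 ≈ -0.2616

f''(x) = 18*x + 10
Second-derivative test at each critical point:
  f''(-0.8495) = -5.2915 < 0 → local maximum
  f''(-0.2616) = 5.2915 > 0 → local minimum

Critical points: x = -5/9 - sqrt(7)/9 ≈ -0.8495 (local maximum); x = -5/9 + sqrt(7)/9 ≈ -0.2616 (local minimum)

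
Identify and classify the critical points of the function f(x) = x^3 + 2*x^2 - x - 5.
f'(x) = 3*x^2 + 4*x - 1

Solve f'(x) = 0:
  3*x^2 + 4*x - 1 = 0 has no rational roots; quadratic formula: x = (-4 ± √28)/6.
  ⇒ x = -sqrt(7)/3 - 2/3 ≈ -1.5486, -2/3 + sqrt(7)/3 ≈ 0.2153

f''(x) = 6*x + 4
Second-derivative test at each critical point:
  f''(-1.5486) = -5.2915 < 0 → local maximum
  f''(0.2153) = 5.2915 > 0 → local minimum

Critical points: x = -sqrt(7)/3 - 2/3 ≈ -1.5486 (local maximum); x = -2/3 + sqrt(7)/3 ≈ 0.2153 (local minimum)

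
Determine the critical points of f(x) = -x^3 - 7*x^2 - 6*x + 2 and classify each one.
f'(x) = -3*x^2 - 14*x - 6

Solve f'(x) = 0:
  3*x^2 + 14*x + 6 = 0 has no rational roots; quadratic formula: x = (-14 ± √124)/6.
  ⇒ x = -7/3 - sqrt(31)/3 ≈ -4.1893, -7/3 + sqrt(31)/3 ≈ -0.4774

f''(x) = -6*x - 14
Second-derivative test at each critical point:
  f''(-4.1893) = 11.1355 > 0 → local minimum
  f''(-0.4774) = -11.1355 < 0 → local maximum

Critical points: x = -7/3 - sqrt(31)/3 ≈ -4.1893 (local minimum); x = -7/3 + sqrt(31)/3 ≈ -0.4774 (local maximum)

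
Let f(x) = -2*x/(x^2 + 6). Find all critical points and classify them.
f'(x) = 2*(x^2 - 6)/(x^2 + 6)^2

Solve f'(x) = 0:
  f'(x) = 2*(x^2 - 6)/(x^2 + 6)^2; the denominator is positive wherever f is defined, so f'(x) = 0 ⇔ 2*x^2 - 12 = 0.
  Factor: 2*x^2 - 12 = 2*(x^2 - 6); x^2 - 6 = 0 has no rational roots; quadratic formula: x = (0 ± √24)/2.
  ⇒ x = -sqrt(6) ≈ -2.4495, sqrt(6) ≈ 2.4495

f''(x) = 4*x*(18 - x^2)/(x^2 + 6)^3
Second-derivative test at each critical point:
  f''(-2.4495) = -0.0680 < 0 → local maximum
  f''(2.4495) = 0.0680 > 0 → local minimum

Critical points: x = -sqrt(6) ≈ -2.4495 (local maximum); x = sqrt(6) ≈ 2.4495 (local minimum)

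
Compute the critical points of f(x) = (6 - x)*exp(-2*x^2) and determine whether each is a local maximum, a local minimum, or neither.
f'(x) = (4*x*(x - 6) - 1)*exp(-2*x^2)

Solve f'(x) = 0:
  f'(x) = (4*x^2 - 24*x - 1)·exp(-2*x^2) and exp(-2*x^2) > 0 for every x, so f'(x) = 0 ⇔ 4*x^2 - 24*x - 1 = 0.
  4*x^2 - 24*x - 1 = 0 has no rational roots; quadratic formula: x = (24 ± √592)/8.
  ⇒ x = 3 - sqrt(37)/2 ≈ -0.0414, 3 + sqrt(37)/2 ≈ 6.0414

f''(x) = 4*(4*x^2*(6 - x) + 3*x - 6)*exp(-2*x^2)
Second-derivative test at each critical point:
  f''(-0.0414) = -24.2479 < 0 → local maximum
  f''(6.0414) = 4.832e-31 > 0 → local minimum

Critical points: x = 3 - sqrt(37)/2 ≈ -0.0414 (local maximum); x = 3 + sqrt(37)/2 ≈ 6.0414 (local minimum)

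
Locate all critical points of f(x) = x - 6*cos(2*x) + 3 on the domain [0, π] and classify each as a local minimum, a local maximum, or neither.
f'(x) = 12*sin(2*x) + 1

Solve f'(x) = 0 on [0, π]:
  f'(x) = 0 ⇔ sin(2*x) = -1/12, i.e. 2*x = arcsin(-1/12) + 2nπ or 2*x = π − arcsin(-1/12) + 2nπ; keep the solutions lying in [0, π].
  ⇒ x = asin(1/12)/2 + pi/2 ≈ 1.6125, pi - asin(1/12)/2 ≈ 3.0999

f''(x) = 24*cos(2*x)
Second-derivative test at each critical point:
  f''(1.6125) = -23.9165 < 0 → local maximum
  f''(3.0999) = 23.9165 > 0 → local minimum

Critical points: x = asin(1/12)/2 + pi/2 ≈ 1.6125 (local maximum); x = pi - asin(1/12)/2 ≈ 3.0999 (local minimum)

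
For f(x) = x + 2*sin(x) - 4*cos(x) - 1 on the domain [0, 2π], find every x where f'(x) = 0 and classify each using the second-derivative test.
f'(x) = 4*sin(x) + 2*cos(x) + 1

Solve f'(x) = 0 on [0, 2π]:
  f'(x) = 0 ⇔ 4*sin(x) + 2*cos(x) = -1. Write the left side as R·cos(x + φ) with R = √(2² + (-4)²) = 2*sqrt(5), cos φ = sqrt(5)/5, sin φ = -2*sqrt(5)/5; then cos(x + φ) = -sqrt(5)/10. Solve for x and keep the solutions lying in [0, 2π].
  ⇒ x = atan((-2 + sqrt(19))/(-2*sqrt(19) - 1)) + pi ≈ 2.9035, atan((-sqrt(19) - 2)/(-1 + 2*sqrt(19))) + 2*pi ≈ 5.5940

f''(x) = -2*sin(x) + 4*cos(x)
Second-derivative test at each critical point:
  f''(2.9035) = -4.3589 < 0 → local maximum
  f''(5.5940) = 4.3589 > 0 → local minimum

Critical points: x = atan((-2 + sqrt(19))/(-2*sqrt(19) - 1)) + pi ≈ 2.9035 (local maximum); x = atan((-sqrt(19) - 2)/(-1 + 2*sqrt(19))) + 2*pi ≈ 5.5940 (local minimum)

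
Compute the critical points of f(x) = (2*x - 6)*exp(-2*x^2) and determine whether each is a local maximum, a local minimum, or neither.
f'(x) = 2*(-4*x*(x - 3) + 1)*exp(-2*x^2)

Solve f'(x) = 0:
  f'(x) = (-8*x^2 + 24*x + 2)·exp(-2*x^2) and exp(-2*x^2) > 0 for every x, so f'(x) = 0 ⇔ -8*x^2 + 24*x + 2 = 0.
  Factor: -8*x^2 + 24*x + 2 = -2*(4*x^2 - 12*x - 1); 4*x^2 - 12*x - 1 = 0 has no rational roots; quadratic formula: x = (12 ± √160)/8.
  ⇒ x = 3/2 - sqrt(10)/2 ≈ -0.0811, 3/2 + sqrt(10)/2 ≈ 3.0811

f''(x) = 8*(4*x^2*(x - 3) - 3*x + 3)*exp(-2*x^2)
Second-derivative test at each critical point:
  f''(-0.0811) = 24.9673 > 0 → local minimum
  f''(3.0811) = -1.436e-07 < 0 → local maximum

Critical points: x = 3/2 - sqrt(10)/2 ≈ -0.0811 (local minimum); x = 3/2 + sqrt(10)/2 ≈ 3.0811 (local maximum)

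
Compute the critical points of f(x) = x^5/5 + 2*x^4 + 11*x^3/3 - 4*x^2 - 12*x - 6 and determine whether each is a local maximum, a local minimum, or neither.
f'(x) = x^4 + 8*x^3 + 11*x^2 - 8*x - 12

Solve f'(x) = 0:
  Factor: x^4 + 8*x^3 + 11*x^2 - 8*x - 12 = (x - 1)*(x + 1)*(x + 2)*(x + 6) = 0.
  ⇒ x = -6, -2, -1, 1

f''(x) = 4*x^3 + 24*x^2 + 22*x - 8
Second-derivative test at each critical point:
  f''(-6) = -140 < 0 → local maximum
  f''(-2) = 12 > 0 → local minimum
  f''(-1) = -10 < 0 → local maximum
  f''(1) = 42 > 0 → local minimum

Critical points: x = -6 (local maximum); x = -2 (local minimum); x = -1 (local maximum); x = 1 (local minimum)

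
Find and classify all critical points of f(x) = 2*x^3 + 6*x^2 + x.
f'(x) = 6*x^2 + 12*x + 1

Solve f'(x) = 0:
  6*x^2 + 12*x + 1 = 0 has no rational roots; quadratic formula: x = (-12 ± √120)/12.
  ⇒ x = -1 - sqrt(30)/6 ≈ -1.9129, -1 + sqrt(30)/6 ≈ -0.0871

f''(x) = 12*x + 12
Second-derivative test at each critical point:
  f''(-1.9129) = -10.9545 < 0 → local maximum
  f''(-0.0871) = 10.9545 > 0 → local minimum

Critical points: x = -1 - sqrt(30)/6 ≈ -1.9129 (local maximum); x = -1 + sqrt(30)/6 ≈ -0.0871 (local minimum)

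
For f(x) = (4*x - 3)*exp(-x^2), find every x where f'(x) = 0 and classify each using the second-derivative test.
f'(x) = 2*(-x*(4*x - 3) + 2)*exp(-x^2)

Solve f'(x) = 0:
  f'(x) = (-8*x^2 + 6*x + 4)·exp(-x^2) and exp(-x^2) > 0 for every x, so f'(x) = 0 ⇔ -8*x^2 + 6*x + 4 = 0.
  Factor: -8*x^2 + 6*x + 4 = -2*(4*x^2 - 3*x - 2); 4*x^2 - 3*x - 2 = 0 has no rational roots; quadratic formula: x = (3 ± √41)/8.
  ⇒ x = 3/8 - sqrt(41)/8 ≈ -0.4254, 3/8 + sqrt(41)/8 ≈ 1.1754

f''(x) = 2*(2*x^2*(4*x - 3) - 12*x + 3)*exp(-x^2)
Second-derivative test at each critical point:
  f''(-0.4254) = 10.6864 > 0 → local minimum
  f''(1.1754) = -3.2168 < 0 → local maximum

Critical points: x = 3/8 - sqrt(41)/8 ≈ -0.4254 (local minimum); x = 3/8 + sqrt(41)/8 ≈ 1.1754 (local maximum)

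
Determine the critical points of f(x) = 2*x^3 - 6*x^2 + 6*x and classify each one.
f'(x) = 6*x^2 - 12*x + 6

Solve f'(x) = 0:
  Factor: 6*x^2 - 12*x + 6 = 6*(x - 1)^2 = 0.
  ⇒ x = 1

f''(x) = 12*x - 12
Second-derivative test at each critical point:
  f''(1) = 0, so the second-derivative test is inconclusive; use the first-derivative test: f'(3/4) = 0.3750, f'(5/4) = 0.3750 — f' is positive on both sides (no sign change) → neither a local maximum nor a local minimum

Critical points: x = 1 (neither)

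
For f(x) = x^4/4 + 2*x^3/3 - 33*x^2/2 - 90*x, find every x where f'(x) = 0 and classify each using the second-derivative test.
f'(x) = x^3 + 2*x^2 - 33*x - 90

Solve f'(x) = 0:
  Factor: x^3 + 2*x^2 - 33*x - 90 = (x - 6)*(x + 3)*(x + 5) = 0.
  ⇒ x = -5, -3, 6

f''(x) = 3*x^2 + 4*x - 33
Second-derivative test at each critical point:
  f''(-5) = 22 > 0 → local minimum
  f''(-3) = -18 < 0 → local maximum
  f''(6) = 99 > 0 → local minimum

Critical points: x = -5 (local minimum); x = -3 (local maximum); x = 6 (local minimum)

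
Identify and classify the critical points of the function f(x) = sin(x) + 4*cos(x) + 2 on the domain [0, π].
f'(x) = -4*sin(x) + cos(x)

Solve f'(x) = 0 on [0, π]:
  f'(x) = 0 ⇔ cos(x) = 4*sin(x) ⇔ tan(x) = 1/4, i.e. x = arctan(1/4) + nπ; keep the solutions lying in [0, π].
  ⇒ x = atan(1/4) ≈ 0.2450

f''(x) = -sin(x) - 4*cos(x)
Second-derivative test at each critical point:
  f''(0.2450) = -4.1231 < 0 → local maximum

Critical points: x = atan(1/4) ≈ 0.2450 (local maximum)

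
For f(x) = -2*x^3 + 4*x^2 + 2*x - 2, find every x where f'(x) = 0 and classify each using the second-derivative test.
f'(x) = -6*x^2 + 8*x + 2

Solve f'(x) = 0:
  Factor: -6*x^2 + 8*x + 2 = -2*(3*x^2 - 4*x - 1); 3*x^2 - 4*x - 1 = 0 has no rational roots; quadratic formula: x = (4 ± √28)/6.
  ⇒ x = 2/3 - sqrt(7)/3 ≈ -0.2153, 2/3 + sqrt(7)/3 ≈ 1.5486

f''(x) = 8 - 12*x
Second-derivative test at each critical point:
  f''(-0.2153) = 10.5830 > 0 → local minimum
  f''(1.5486) = -10.5830 < 0 → local maximum

Critical points: x = 2/3 - sqrt(7)/3 ≈ -0.2153 (local minimum); x = 2/3 + sqrt(7)/3 ≈ 1.5486 (local maximum)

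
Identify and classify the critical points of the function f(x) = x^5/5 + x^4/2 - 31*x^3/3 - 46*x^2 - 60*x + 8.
f'(x) = x^4 + 2*x^3 - 31*x^2 - 92*x - 60

Solve f'(x) = 0:
  Factor: x^4 + 2*x^3 - 31*x^2 - 92*x - 60 = (x - 6)*(x + 1)*(x + 2)*(x + 5) = 0.
  ⇒ x = -5, -2, -1, 6

f''(x) = 4*x^3 + 6*x^2 - 62*x - 92
Second-derivative test at each critical point:
  f''(-5) = -132 < 0 → local maximum
  f''(-2) = 24 > 0 → local minimum
  f''(-1) = -28 < 0 → local maximum
  f''(6) = 616 > 0 → local minimum

Critical points: x = -5 (local maximum); x = -2 (local minimum); x = -1 (local maximum); x = 6 (local minimum)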